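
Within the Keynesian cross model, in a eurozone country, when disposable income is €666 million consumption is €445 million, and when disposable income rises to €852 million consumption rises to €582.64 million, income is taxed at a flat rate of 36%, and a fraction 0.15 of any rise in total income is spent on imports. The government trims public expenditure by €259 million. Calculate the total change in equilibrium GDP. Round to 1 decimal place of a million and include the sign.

−€382.9 million

MPC = ΔC/ΔYd = (582.64 − 445)/(852 − 666) = 137.64/186 = 0.74.
Spending multiplier = 1/(1 − c(1−t) + m) = 1/(1 − 0.74×0.64 + 0.15) = 1/0.6764 ≈ 1.478.
ΔY = k × ΔG = (−€259 million) / 0.6764 ≈ −€382.9 million.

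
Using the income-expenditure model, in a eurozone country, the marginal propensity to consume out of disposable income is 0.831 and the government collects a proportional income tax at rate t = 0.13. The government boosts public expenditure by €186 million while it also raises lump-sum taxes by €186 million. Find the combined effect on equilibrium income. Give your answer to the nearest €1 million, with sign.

+€113 million

Expenditure multiplier = 1/(1 − c(1−t)) = 1/(1 − 0.831×0.87) = 1/0.27703 ≈ 3.61.
ΔG contributes k·ΔG = (+€186 million) / 0.27703 ≈ +€671.4 million.
ΔT of +€186 million changes first-round spending by −c·ΔT = −€154.566 million, contributing k·(−c·ΔT) = (−€154.566 million) / 0.27703 ≈ −€557.9 million.
Net ΔY = k(ΔG − c·ΔT) = (+€31.434 million) / 0.27703 ≈ +€113 million.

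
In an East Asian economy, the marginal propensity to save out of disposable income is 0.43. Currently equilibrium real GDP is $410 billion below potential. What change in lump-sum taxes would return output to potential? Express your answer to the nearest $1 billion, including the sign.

MPC = 1 − MPS = 1 − 0.43 = 0.57.
Spending multiplier = 1/(1 − MPC) = 1/(1 − 0.57) = 1/0.43 ≈ 2.326.
Tax multiplier = −c·k = −0.57/0.43 ≈ −1.326. Need ΔY = +$410 billion, so ΔT = ΔY/(−c·k) = −(+$410 billion) × 0.43 / 0.57 ≈ −$309 billion.
The government should cut lump-sum taxes by $309 billion.

−$309 billion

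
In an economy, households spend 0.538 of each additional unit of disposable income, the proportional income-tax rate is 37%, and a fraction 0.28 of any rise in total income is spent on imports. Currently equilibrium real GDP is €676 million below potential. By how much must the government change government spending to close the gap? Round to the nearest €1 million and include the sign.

+€636 million

Spending multiplier = 1/(1 − c(1−t) + m) = 1/(1 − 0.538×0.63 + 0.28) = 1/0.94106 ≈ 1.063.
Need ΔY = +€676 million, so ΔG = ΔY/k = (+€676 million) × 0.94106 ≈ +€636 million.
The government should increase government spending by €636 million.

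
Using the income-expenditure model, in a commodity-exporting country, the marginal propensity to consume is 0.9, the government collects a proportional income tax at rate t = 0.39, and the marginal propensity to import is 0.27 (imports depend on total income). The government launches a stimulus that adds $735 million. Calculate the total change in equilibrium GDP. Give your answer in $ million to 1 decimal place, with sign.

+$1,019.4 million

Expenditure multiplier = 1/(1 − c(1−t) + m) = 1/(1 − 0.9×0.61 + 0.27) = 1/0.721 ≈ 1.387.
ΔY = k × ΔG = (+$735 million) / 0.721 ≈ +$1,019.4 million.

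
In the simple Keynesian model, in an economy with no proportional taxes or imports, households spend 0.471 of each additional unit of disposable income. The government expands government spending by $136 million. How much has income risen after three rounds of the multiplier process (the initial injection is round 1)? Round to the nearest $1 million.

Round 1 adds ΔG = $136 million; each later round is MPC = 0.471 times the previous.
After 3 rounds: 136 + 64.056 + 30.170376 = ΔG·(1 − c^3)/(1 − c) = 136 × (1 − 0.104487111)/0.529 ≈ $230 million.

$230 million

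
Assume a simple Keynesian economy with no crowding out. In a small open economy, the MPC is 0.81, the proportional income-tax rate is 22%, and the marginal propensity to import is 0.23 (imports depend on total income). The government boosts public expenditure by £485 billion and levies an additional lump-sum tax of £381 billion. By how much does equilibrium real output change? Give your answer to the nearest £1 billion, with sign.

+£295 billion

Expenditure multiplier = 1/(1 − c(1−t) + m) = 1/(1 − 0.81×0.78 + 0.23) = 1/0.5982 ≈ 1.672.
ΔG contributes k·ΔG = (+£485 billion) / 0.5982 ≈ +£810.8 billion.
ΔT of +£381 billion changes first-round spending by −c·ΔT = −£308.61 billion, contributing k·(−c·ΔT) = (−£308.61 billion) / 0.5982 ≈ −£515.9 billion.
Net ΔY = k(ΔG − c·ΔT) = (+£176.39 billion) / 0.5982 ≈ +£295 billion.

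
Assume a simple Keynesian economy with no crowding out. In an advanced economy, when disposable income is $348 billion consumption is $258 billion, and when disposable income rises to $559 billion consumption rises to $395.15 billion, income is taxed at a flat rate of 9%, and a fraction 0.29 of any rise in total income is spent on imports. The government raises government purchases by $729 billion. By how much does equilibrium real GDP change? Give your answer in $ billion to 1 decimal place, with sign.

+$1,043.7 billion

MPC = ΔC/ΔYd = (395.15 − 258)/(559 − 348) = 137.15/211 = 0.65.
Expenditure multiplier = 1/(1 − c(1−t) + m) = 1/(1 − 0.65×0.91 + 0.29) = 1/0.6985 ≈ 1.432.
ΔY = k × ΔG = (+$729 billion) / 0.6985 ≈ +$1,043.7 billion.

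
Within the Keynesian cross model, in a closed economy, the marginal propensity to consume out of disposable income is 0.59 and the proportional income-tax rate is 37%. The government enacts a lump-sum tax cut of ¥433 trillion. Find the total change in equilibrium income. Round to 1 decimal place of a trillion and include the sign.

+¥406.6 trillion

A lump-sum tax change of −¥433 trillion shifts disposable income by +¥433 trillion; first-round consumption changes by −c × ΔT = −0.59 × (−¥433 trillion) = +¥255.47 trillion.
Expenditure multiplier = 1/(1 − c(1−t)) = 1/(1 − 0.59×0.63) = 1/0.6283 ≈ 1.592.
The tax multiplier is −c × k ≈ −0.939, so ΔY = k × (−c·ΔT) = (+¥255.47 trillion) / 0.6283 ≈ +¥406.6 trillion.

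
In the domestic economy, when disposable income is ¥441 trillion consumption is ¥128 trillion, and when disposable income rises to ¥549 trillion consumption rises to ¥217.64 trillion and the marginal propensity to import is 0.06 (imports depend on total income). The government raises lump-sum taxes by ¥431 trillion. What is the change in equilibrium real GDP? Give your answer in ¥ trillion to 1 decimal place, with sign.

MPC = ΔC/ΔYd = (217.64 − 128)/(549 − 441) = 89.64/108 = 0.83.
A lump-sum tax change of +¥431 trillion shifts disposable income by −¥431 trillion; first-round consumption changes by −c × ΔT = −0.83 × (+¥431 trillion) = −¥357.73 trillion.
Expenditure multiplier = 1/(1 − c + m) = 1/(1 − 0.83 + 0.06) = 1/0.23 ≈ 4.348.
The tax multiplier is −c × k ≈ −3.609, so ΔY = k × (−c·ΔT) = (−¥357.73 trillion) / 0.23 ≈ −¥1,555.3 trillion.

−¥1,555.3 trillion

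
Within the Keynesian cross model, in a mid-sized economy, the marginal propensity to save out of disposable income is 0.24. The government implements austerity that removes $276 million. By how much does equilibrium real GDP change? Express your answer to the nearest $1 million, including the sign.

MPC = 1 − MPS = 1 − 0.24 = 0.76.
Government-spending multiplier = 1/(1 − MPC) = 1/(1 − 0.76) = 1/0.24 ≈ 4.167.
ΔY = k × ΔG = (−$276 million) / 0.24 = −$1,150 million.

−$1,150 million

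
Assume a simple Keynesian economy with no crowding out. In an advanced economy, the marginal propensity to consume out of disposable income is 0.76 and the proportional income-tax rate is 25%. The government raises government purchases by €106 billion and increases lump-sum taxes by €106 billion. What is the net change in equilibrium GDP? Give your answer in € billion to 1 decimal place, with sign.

+€59.2 billion

Expenditure multiplier = 1/(1 − c(1−t)) = 1/(1 − 0.76×0.75) = 1/0.43 ≈ 2.326.
ΔG contributes k·ΔG = (+€106 billion) / 0.43 ≈ +€246.5 billion.
ΔT of +€106 billion changes first-round spending by −c·ΔT = −€80.56 billion, contributing k·(−c·ΔT) = (−€80.56 billion) / 0.43 ≈ −€187.3 billion.
Net ΔY = k(ΔG − c·ΔT) = (+€25.44 billion) / 0.43 ≈ +€59.2 billion.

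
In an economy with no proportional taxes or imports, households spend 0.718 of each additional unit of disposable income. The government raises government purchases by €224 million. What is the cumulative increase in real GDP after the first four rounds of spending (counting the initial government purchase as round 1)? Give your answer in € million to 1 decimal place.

Round 1 adds ΔG = €224 million; each later round is MPC = 0.718 times the previous.
After 4 rounds: 224 + 160.832 + 115.477376 + 82.912755968 = ΔG·(1 − c^4)/(1 − c) = 224 × (1 − 0.265764994576)/0.282 ≈ €583.2 million.

€583.2 million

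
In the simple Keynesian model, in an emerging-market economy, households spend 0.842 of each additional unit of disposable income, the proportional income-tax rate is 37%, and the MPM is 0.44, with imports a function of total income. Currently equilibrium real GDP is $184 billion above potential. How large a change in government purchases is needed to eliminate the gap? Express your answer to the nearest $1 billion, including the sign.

−$167 billion

Spending multiplier = 1/(1 − c(1−t) + m) = 1/(1 − 0.842×0.63 + 0.44) = 1/0.90954 ≈ 1.099.
Need ΔY = −$184 billion, so ΔG = ΔY/k = (−$184 billion) × 0.90954 ≈ −$167 billion.
The government should cut government purchases by $167 billion.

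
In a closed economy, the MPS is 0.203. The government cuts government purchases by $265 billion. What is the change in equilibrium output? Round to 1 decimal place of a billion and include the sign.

MPC = 1 − MPS = 1 − 0.203 = 0.797.
Spending multiplier = 1/(1 − MPC) = 1/(1 − 0.797) = 1/0.203 ≈ 4.926.
ΔY = k × ΔG = (−$265 billion) / 0.203 ≈ −$1,305.4 billion.

−$1,305.4 billion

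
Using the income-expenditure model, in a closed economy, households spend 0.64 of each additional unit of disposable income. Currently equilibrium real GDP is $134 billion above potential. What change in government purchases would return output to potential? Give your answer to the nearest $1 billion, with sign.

Spending multiplier = 1/(1 − MPC) = 1/(1 − 0.64) = 1/0.36 ≈ 2.778.
Need ΔY = −$134 billion, so ΔG = ΔY/k = (−$134 billion) × 0.36 ≈ −$48 billion.
The government should cut government purchases by $48 billion.

−$48 billion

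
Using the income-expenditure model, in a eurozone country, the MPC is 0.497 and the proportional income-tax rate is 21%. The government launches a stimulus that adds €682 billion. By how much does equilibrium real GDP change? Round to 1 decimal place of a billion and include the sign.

Spending multiplier = 1/(1 − c(1−t)) = 1/(1 − 0.497×0.79) = 1/0.60737 ≈ 1.646.
ΔY = k × ΔG = (+€682 billion) / 0.60737 ≈ +€1,122.9 billion.

+€1,122.9 billion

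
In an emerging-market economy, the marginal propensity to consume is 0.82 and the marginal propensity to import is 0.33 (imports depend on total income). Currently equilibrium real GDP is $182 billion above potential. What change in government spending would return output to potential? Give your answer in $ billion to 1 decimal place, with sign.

−$92.8 billion

Spending multiplier = 1/(1 − c + m) = 1/(1 − 0.82 + 0.33) = 1/0.51 ≈ 1.961.
Need ΔY = −$182 billion, so ΔG = ΔY/k = (−$182 billion) × 0.51 ≈ −$92.8 billion.
The government should cut government spending by $92.8 billion.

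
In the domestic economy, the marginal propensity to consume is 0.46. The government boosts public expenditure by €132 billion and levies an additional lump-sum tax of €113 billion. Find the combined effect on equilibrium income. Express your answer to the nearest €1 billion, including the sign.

Expenditure multiplier = 1/(1 − MPC) = 1/(1 − 0.46) = 1/0.54 ≈ 1.852.
ΔG contributes k·ΔG = (+€132 billion) / 0.54 ≈ +€244.4 billion.
ΔT of +€113 billion changes first-round spending by −c·ΔT = −€51.98 billion, contributing k·(−c·ΔT) = (−€51.98 billion) / 0.54 ≈ −€96.3 billion.
Net ΔY = k(ΔG − c·ΔT) = (+€80.02 billion) / 0.54 ≈ +€148 billion.

+€148 billion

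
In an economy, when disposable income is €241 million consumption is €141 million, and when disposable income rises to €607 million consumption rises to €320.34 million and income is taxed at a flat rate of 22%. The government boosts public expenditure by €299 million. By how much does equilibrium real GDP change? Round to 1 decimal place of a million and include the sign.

MPC = ΔC/ΔYd = (320.34 − 141)/(607 − 241) = 179.34/366 = 0.49.
Expenditure multiplier = 1/(1 − c(1−t)) = 1/(1 − 0.49×0.78) = 1/0.6178 ≈ 1.619.
ΔY = k × ΔG = (+€299 million) / 0.6178 ≈ +€484 million.

+€484.0 million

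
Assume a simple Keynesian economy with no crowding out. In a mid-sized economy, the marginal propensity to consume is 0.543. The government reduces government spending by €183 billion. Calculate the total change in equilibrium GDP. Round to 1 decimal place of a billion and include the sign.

Spending multiplier = 1/(1 − MPC) = 1/(1 − 0.543) = 1/0.457 ≈ 2.188.
ΔY = k × ΔG = (−€183 billion) / 0.457 ≈ −€400.4 billion.

−€400.4 billion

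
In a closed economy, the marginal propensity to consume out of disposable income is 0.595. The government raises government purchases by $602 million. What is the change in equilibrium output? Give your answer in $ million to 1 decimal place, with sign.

Government-spending multiplier = 1/(1 − MPC) = 1/(1 − 0.595) = 1/0.405 ≈ 2.469.
ΔY = k × ΔG = (+$602 million) / 0.405 ≈ +$1,486.4 million.

+$1,486.4 million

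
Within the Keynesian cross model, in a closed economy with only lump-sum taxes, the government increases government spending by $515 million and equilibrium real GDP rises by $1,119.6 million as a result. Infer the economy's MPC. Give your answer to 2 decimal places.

0.54

Implied spending multiplier k = ΔY/ΔG = 1,119.6/515 ≈ 2.174.
Since k = 1/(1 − MPC), MPC = 1 − 1/k = 1 − ΔG/ΔY = 1 − 515/1,119.6 ≈ 0.54.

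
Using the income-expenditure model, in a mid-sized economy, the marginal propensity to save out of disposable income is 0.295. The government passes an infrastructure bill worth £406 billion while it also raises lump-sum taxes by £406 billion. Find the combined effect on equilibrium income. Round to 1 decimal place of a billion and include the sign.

MPC = 1 − MPS = 1 − 0.295 = 0.705.
Expenditure multiplier = 1/(1 − MPC) = 1/(1 − 0.705) = 1/0.295 ≈ 3.39.
ΔG contributes k·ΔG = (+£406 billion) / 0.295 ≈ +£1,376.3 billion.
ΔT of +£406 billion changes first-round spending by −c·ΔT = −£286.23 billion, contributing k·(−c·ΔT) = (−£286.23 billion) / 0.295 ≈ −£970.3 billion.
With ΔG = ΔT and no other leakages, the balanced-budget multiplier is 1, so ΔY = ΔG = +£406 billion.

+£406.0 billion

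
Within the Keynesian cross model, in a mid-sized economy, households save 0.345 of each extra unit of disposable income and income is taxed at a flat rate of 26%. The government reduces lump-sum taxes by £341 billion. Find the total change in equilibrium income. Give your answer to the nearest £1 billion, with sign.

+£433 billion

MPC = 1 − MPS = 1 − 0.345 = 0.655.
A lump-sum tax change of −£341 billion shifts disposable income by +£341 billion; first-round consumption changes by −c × ΔT = −0.655 × (−£341 billion) = +£223.355 billion.
Expenditure multiplier = 1/(1 − c(1−t)) = 1/(1 − 0.655×0.74) = 1/0.5153 ≈ 1.941.
The tax multiplier is −c × k ≈ −1.271, so ΔY = k × (−c·ΔT) = (+£223.355 billion) / 0.5153 ≈ +£433 billion.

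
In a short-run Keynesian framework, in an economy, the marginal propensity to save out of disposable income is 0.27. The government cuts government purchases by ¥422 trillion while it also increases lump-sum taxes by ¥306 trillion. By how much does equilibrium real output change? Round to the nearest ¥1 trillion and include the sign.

MPC = 1 − MPS = 1 − 0.27 = 0.73.
Expenditure multiplier = 1/(1 − MPC) = 1/(1 − 0.73) = 1/0.27 ≈ 3.704.
ΔG contributes k·ΔG = (−¥422 trillion) / 0.27 ≈ −¥1,563 trillion.
ΔT of +¥306 trillion changes first-round spending by −c·ΔT = −¥223.38 trillion, contributing k·(−c·ΔT) = (−¥223.38 trillion) / 0.27 ≈ −¥827.3 trillion.
Net ΔY = k(ΔG − c·ΔT) = (−¥645.38 trillion) / 0.27 ≈ −¥2,390 trillion.

−¥2,390 trillion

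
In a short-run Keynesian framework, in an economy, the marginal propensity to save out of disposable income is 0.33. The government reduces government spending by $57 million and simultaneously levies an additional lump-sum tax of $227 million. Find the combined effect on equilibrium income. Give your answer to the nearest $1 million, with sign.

MPC = 1 − MPS = 1 − 0.33 = 0.67.
Expenditure multiplier = 1/(1 − MPC) = 1/(1 − 0.67) = 1/0.33 ≈ 3.03.
ΔG contributes k·ΔG = (−$57 million) / 0.33 ≈ −$172.7 million.
ΔT of +$227 million changes first-round spending by −c·ΔT = −$152.09 million, contributing k·(−c·ΔT) = (−$152.09 million) / 0.33 ≈ −$460.9 million.
Net ΔY = k(ΔG − c·ΔT) = (−$209.09 million) / 0.33 ≈ −$634 million.

−$634 million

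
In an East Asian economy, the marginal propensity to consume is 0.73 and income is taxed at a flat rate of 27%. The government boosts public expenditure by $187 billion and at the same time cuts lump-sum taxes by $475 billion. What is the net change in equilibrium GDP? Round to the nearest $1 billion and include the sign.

Expenditure multiplier = 1/(1 − c(1−t)) = 1/(1 − 0.73×0.73) = 1/0.4671 ≈ 2.141.
ΔG contributes k·ΔG = (+$187 billion) / 0.4671 ≈ +$400.3 billion.
ΔT of −$475 billion changes first-round spending by −c·ΔT = +$346.75 billion, contributing k·(−c·ΔT) = (+$346.75 billion) / 0.4671 ≈ +$742.3 billion.
Net ΔY = k(ΔG − c·ΔT) = (+$533.75 billion) / 0.4671 ≈ +$1,143 billion.

+$1,143 billion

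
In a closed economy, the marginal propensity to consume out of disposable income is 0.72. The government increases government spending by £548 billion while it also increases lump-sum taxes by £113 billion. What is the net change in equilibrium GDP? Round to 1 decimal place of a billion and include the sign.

+£1,666.6 billion

Expenditure multiplier = 1/(1 − MPC) = 1/(1 − 0.72) = 1/0.28 ≈ 3.571.
ΔG contributes k·ΔG = (+£548 billion) / 0.28 ≈ +£1,957.1 billion.
ΔT of +£113 billion changes first-round spending by −c·ΔT = −£81.36 billion, contributing k·(−c·ΔT) = (−£81.36 billion) / 0.28 ≈ −£290.6 billion.
Net ΔY = k(ΔG − c·ΔT) = (+£466.64 billion) / 0.28 ≈ +£1,666.6 billion.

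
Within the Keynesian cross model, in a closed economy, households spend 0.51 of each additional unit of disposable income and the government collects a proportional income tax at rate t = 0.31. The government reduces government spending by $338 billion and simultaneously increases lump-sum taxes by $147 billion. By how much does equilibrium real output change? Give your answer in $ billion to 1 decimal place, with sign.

Expenditure multiplier = 1/(1 − c(1−t)) = 1/(1 − 0.51×0.69) = 1/0.6481 ≈ 1.543.
ΔG contributes k·ΔG = (−$338 billion) / 0.6481 ≈ −$521.5 billion.
ΔT of +$147 billion changes first-round spending by −c·ΔT = −$74.97 billion, contributing k·(−c·ΔT) = (−$74.97 billion) / 0.6481 ≈ −$115.7 billion.
Net ΔY = k(ΔG − c·ΔT) = (−$412.97 billion) / 0.6481 ≈ −$637.2 billion.

−$637.2 billion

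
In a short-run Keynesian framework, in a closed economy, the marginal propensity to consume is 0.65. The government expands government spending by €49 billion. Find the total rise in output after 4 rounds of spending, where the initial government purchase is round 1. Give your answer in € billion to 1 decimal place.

€115.0 billion

Round 1 adds ΔG = €49 billion; each later round is MPC = 0.65 times the previous.
After 4 rounds: 49 + 31.85 + 20.7025 + 13.456625 = ΔG·(1 − c^4)/(1 − c) = 49 × (1 − 0.17850625)/0.35 ≈ €115 billion.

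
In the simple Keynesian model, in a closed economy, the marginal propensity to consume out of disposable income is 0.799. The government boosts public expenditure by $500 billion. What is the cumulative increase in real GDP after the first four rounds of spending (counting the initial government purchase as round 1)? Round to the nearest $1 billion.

Round 1 adds ΔG = $500 billion; each later round is MPC = 0.799 times the previous.
After 4 rounds: 500 + 399.5 + 319.2005 + 255.0411995 = ΔG·(1 − c^4)/(1 − c) = 500 × (1 − 0.407555836801)/0.201 ≈ $1,474 billion.

$1,474 billion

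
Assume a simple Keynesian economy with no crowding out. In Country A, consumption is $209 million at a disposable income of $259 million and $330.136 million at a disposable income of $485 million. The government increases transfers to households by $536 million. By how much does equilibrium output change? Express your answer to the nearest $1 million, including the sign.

+$619 million

MPC = ΔC/ΔYd = (330.136 − 209)/(485 − 259) = 121.136/226 = 0.536.
The transfer change shifts disposable income by +$536 million, so first-round consumption changes by c·ΔTR = 0.536 × (+$536 million) = +$287.296 million.
Expenditure multiplier = 1/(1 − MPC) = 1/(1 − 0.536) = 1/0.464 ≈ 2.155.
The transfer multiplier is c × k ≈ 1.155, so ΔY = k × (c·ΔTR) = (+$287.296 million) / 0.464 ≈ +$619 million.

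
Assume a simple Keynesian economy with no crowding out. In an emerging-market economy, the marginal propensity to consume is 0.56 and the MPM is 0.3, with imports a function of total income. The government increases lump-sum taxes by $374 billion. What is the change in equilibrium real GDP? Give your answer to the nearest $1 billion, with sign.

−$283 billion

A lump-sum tax change of +$374 billion shifts disposable income by −$374 billion; first-round consumption changes by −c × ΔT = −0.56 × (+$374 billion) = −$209.44 billion.
Expenditure multiplier = 1/(1 − c + m) = 1/(1 − 0.56 + 0.3) = 1/0.74 ≈ 1.351.
The tax multiplier is −c × k ≈ −0.757, so ΔY = k × (−c·ΔT) = (−$209.44 billion) / 0.74 ≈ −$283 billion.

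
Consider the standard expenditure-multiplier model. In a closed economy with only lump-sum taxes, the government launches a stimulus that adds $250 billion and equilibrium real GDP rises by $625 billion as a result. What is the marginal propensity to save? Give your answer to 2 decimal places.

0.40

Implied spending multiplier k = ΔY/ΔG = 625/250 = 2.5.
Since k = 1/(1 − MPC), MPC = 1 − 1/k = 1 − ΔG/ΔY = 1 − 250/625 = 0.60.
MPS = 1 − MPC = 0.40.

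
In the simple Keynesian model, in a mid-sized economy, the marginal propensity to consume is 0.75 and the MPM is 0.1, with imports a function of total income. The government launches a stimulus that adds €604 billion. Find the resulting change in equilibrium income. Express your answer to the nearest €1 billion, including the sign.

Spending multiplier = 1/(1 − c + m) = 1/(1 − 0.75 + 0.1) = 1/0.35 ≈ 2.857.
ΔY = k × ΔG = (+€604 billion) / 0.35 ≈ +€1,726 billion.

+€1,726 billion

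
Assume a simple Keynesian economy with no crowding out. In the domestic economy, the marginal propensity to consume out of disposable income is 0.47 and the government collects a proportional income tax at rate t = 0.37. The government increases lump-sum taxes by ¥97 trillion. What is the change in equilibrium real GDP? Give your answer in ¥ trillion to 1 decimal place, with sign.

A lump-sum tax change of +¥97 trillion shifts disposable income by −¥97 trillion; first-round consumption changes by −c × ΔT = −0.47 × (+¥97 trillion) = −¥45.59 trillion.
Expenditure multiplier = 1/(1 − c(1−t)) = 1/(1 − 0.47×0.63) = 1/0.7039 ≈ 1.421.
The tax multiplier is −c × k ≈ −0.668, so ΔY = k × (−c·ΔT) = (−¥45.59 trillion) / 0.7039 ≈ −¥64.8 trillion.

−¥64.8 trillion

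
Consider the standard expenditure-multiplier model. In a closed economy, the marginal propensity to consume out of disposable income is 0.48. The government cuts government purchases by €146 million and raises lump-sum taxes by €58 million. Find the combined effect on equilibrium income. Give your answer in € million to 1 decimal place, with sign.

Expenditure multiplier = 1/(1 − MPC) = 1/(1 − 0.48) = 1/0.52 ≈ 1.923.
ΔG contributes k·ΔG = (−€146 million) / 0.52 ≈ −€280.8 million.
ΔT of +€58 million changes first-round spending by −c·ΔT = −€27.84 million, contributing k·(−c·ΔT) = (−€27.84 million) / 0.52 ≈ −€53.5 million.
Net ΔY = k(ΔG − c·ΔT) = (−€173.84 million) / 0.52 ≈ −€334.3 million.

−€334.3 million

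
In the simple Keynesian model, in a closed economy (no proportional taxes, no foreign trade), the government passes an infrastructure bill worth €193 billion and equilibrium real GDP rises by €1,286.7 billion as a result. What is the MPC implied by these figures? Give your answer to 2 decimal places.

Implied spending multiplier k = ΔY/ΔG = 1,286.7/193 ≈ 6.6668.
Since k = 1/(1 − MPC), MPC = 1 − 1/k = 1 − ΔG/ΔY = 1 − 193/1,286.7 ≈ 0.85.

0.85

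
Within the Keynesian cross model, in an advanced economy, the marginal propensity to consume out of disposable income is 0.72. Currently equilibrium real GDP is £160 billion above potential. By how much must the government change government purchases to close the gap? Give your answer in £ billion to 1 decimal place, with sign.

Spending multiplier = 1/(1 − MPC) = 1/(1 − 0.72) = 1/0.28 ≈ 3.571.
Need ΔY = −£160 billion, so ΔG = ΔY/k = (−£160 billion) × 0.28 = −£44.8 billion.
The government should cut government purchases by £44.8 billion.

−£44.8 billion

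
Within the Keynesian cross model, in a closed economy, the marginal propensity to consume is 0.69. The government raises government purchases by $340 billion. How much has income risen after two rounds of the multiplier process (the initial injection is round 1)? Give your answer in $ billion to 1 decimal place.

$574.6 billion

Round 1 adds ΔG = $340 billion; each later round is MPC = 0.69 times the previous.
After 2 rounds: 340 + 234.6 = ΔG·(1 − c^2)/(1 − c) = 340 × (1 − 0.4761)/0.31 = $574.6 billion.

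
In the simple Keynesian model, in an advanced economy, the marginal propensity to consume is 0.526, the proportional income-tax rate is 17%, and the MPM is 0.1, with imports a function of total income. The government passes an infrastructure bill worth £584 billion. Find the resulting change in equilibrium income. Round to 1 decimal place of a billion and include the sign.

+£880.3 billion

Expenditure multiplier = 1/(1 − c(1−t) + m) = 1/(1 − 0.526×0.83 + 0.1) = 1/0.66342 ≈ 1.507.
ΔY = k × ΔG = (+£584 billion) / 0.66342 ≈ +£880.3 billion.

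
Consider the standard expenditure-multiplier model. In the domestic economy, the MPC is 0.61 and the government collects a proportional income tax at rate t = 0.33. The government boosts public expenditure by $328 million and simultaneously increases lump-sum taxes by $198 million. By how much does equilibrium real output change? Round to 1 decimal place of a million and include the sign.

+$350.4 million

Expenditure multiplier = 1/(1 − c(1−t)) = 1/(1 − 0.61×0.67) = 1/0.5913 ≈ 1.691.
ΔG contributes k·ΔG = (+$328 million) / 0.5913 ≈ +$554.7 million.
ΔT of +$198 million changes first-round spending by −c·ΔT = −$120.78 million, contributing k·(−c·ΔT) = (−$120.78 million) / 0.5913 ≈ −$204.3 million.
Net ΔY = k(ΔG − c·ΔT) = (+$207.22 million) / 0.5913 ≈ +$350.4 million.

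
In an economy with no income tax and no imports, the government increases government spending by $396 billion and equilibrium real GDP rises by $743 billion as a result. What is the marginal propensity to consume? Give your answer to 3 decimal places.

Implied spending multiplier k = ΔY/ΔG = 743/396 ≈ 1.8763.
Since k = 1/(1 − MPC), MPC = 1 − 1/k = 1 − ΔG/ΔY = 1 − 396/743 ≈ 0.467.

0.467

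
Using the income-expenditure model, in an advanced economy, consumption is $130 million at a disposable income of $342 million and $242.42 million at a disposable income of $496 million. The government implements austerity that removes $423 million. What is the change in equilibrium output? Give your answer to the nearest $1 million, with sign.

MPC = ΔC/ΔYd = (242.42 − 130)/(496 − 342) = 112.42/154 = 0.73.
Expenditure multiplier = 1/(1 − MPC) = 1/(1 − 0.73) = 1/0.27 ≈ 3.704.
ΔY = k × ΔG = (−$423 million) / 0.27 ≈ −$1,567 million.

−$1,567 million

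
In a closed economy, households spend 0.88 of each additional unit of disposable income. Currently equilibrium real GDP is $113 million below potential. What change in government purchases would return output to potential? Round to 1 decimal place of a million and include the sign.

Spending multiplier = 1/(1 − MPC) = 1/(1 − 0.88) = 1/0.12 ≈ 8.333.
Need ΔY = +$113 million, so ΔG = ΔY/k = (+$113 million) × 0.12 ≈ +$13.6 million.
The government should increase government purchases by $13.6 million.

+$13.6 million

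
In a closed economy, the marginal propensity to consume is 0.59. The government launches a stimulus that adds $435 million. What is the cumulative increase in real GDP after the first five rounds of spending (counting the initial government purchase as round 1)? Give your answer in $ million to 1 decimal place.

$985.1 million

Round 1 adds ΔG = $435 million; each later round is MPC = 0.59 times the previous.
After 5 rounds: 435 + 256.65 + 151.4235 + 89.339865 + 52.71052035 = ΔG·(1 − c^5)/(1 − c) = 435 × (1 − 0.0714924299)/0.41 ≈ $985.1 million.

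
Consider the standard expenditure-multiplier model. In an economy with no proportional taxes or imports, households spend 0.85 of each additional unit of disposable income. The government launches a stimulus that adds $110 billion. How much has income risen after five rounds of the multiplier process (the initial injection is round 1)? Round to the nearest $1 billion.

$408 billion

Round 1 adds ΔG = $110 billion; each later round is MPC = 0.85 times the previous.
After 5 rounds: 110 + 93.5 + 79.475 + 67.55375 + 57.4206875 = ΔG·(1 − c^5)/(1 − c) = 110 × (1 − 0.4437053125)/0.15 ≈ $408 billion.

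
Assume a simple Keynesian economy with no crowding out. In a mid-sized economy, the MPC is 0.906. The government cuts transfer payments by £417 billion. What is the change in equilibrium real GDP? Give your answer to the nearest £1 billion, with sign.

−£4,019 billion

The transfer change shifts disposable income by −£417 billion, so first-round consumption changes by c·ΔTR = 0.906 × (−£417 billion) = −£377.802 billion.
Expenditure multiplier = 1/(1 − MPC) = 1/(1 − 0.906) = 1/0.094 ≈ 10.638.
The transfer multiplier is c × k ≈ 9.638, so ΔY = k × (c·ΔTR) = (−£377.802 billion) / 0.094 ≈ −£4,019 billion.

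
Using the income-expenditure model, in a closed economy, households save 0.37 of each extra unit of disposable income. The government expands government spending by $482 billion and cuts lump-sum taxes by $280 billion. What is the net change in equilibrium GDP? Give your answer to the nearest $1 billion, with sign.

+$1,779 billion

MPC = 1 − MPS = 1 − 0.37 = 0.63.
Expenditure multiplier = 1/(1 − MPC) = 1/(1 − 0.63) = 1/0.37 ≈ 2.703.
ΔG contributes k·ΔG = (+$482 billion) / 0.37 ≈ +$1,302.7 billion.
ΔT of −$280 billion changes first-round spending by −c·ΔT = +$176.4 billion, contributing k·(−c·ΔT) = (+$176.4 billion) / 0.37 ≈ +$476.8 billion.
Net ΔY = k(ΔG − c·ΔT) = (+$658.4 billion) / 0.37 ≈ +$1,779 billion.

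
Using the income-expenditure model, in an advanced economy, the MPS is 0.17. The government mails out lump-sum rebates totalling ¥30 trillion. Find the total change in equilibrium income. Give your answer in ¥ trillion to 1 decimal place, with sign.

MPC = 1 − MPS = 1 − 0.17 = 0.83.
A lump-sum tax change of −¥30 trillion shifts disposable income by +¥30 trillion; first-round consumption changes by −c × ΔT = −0.83 × (−¥30 trillion) = +¥24.9 trillion.
Expenditure multiplier = 1/(1 − MPC) = 1/(1 − 0.83) = 1/0.17 ≈ 5.882.
The tax multiplier is −c × k ≈ −4.882, so ΔY = k × (−c·ΔT) = (+¥24.9 trillion) / 0.17 ≈ +¥146.5 trillion.

+¥146.5 trillion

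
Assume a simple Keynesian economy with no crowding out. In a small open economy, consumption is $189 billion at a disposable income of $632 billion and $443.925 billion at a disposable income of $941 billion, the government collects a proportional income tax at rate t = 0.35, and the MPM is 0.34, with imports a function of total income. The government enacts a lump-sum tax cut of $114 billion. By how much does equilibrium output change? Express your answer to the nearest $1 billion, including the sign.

+$117 billion

MPC = ΔC/ΔYd = (443.925 − 189)/(941 − 632) = 254.925/309 = 0.825.
A lump-sum tax change of −$114 billion shifts disposable income by +$114 billion; first-round consumption changes by −c × ΔT = −0.825 × (−$114 billion) = +$94.05 billion.
Expenditure multiplier = 1/(1 − c(1−t) + m) = 1/(1 − 0.825×0.65 + 0.34) = 1/0.80375 ≈ 1.244.
The tax multiplier is −c × k ≈ −1.026, so ΔY = k × (−c·ΔT) = (+$94.05 billion) / 0.80375 ≈ +$117 billion.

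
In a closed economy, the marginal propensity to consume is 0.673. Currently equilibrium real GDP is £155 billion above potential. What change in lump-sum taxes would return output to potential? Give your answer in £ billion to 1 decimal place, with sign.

+£75.3 billion

Spending multiplier = 1/(1 − MPC) = 1/(1 − 0.673) = 1/0.327 ≈ 3.058.
Tax multiplier = −c·k = −0.673/0.327 ≈ −2.058. Need ΔY = −£155 billion, so ΔT = ΔY/(−c·k) = −(−£155 billion) × 0.327 / 0.673 ≈ +£75.3 billion.
The government should raise lump-sum taxes by £75.3 billion.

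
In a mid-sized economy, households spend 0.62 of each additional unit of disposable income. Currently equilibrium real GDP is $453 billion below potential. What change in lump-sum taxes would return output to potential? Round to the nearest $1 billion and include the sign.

−$278 billion

Spending multiplier = 1/(1 − MPC) = 1/(1 − 0.62) = 1/0.38 ≈ 2.632.
Tax multiplier = −c·k = −0.62/0.38 ≈ −1.632. Need ΔY = +$453 billion, so ΔT = ΔY/(−c·k) = −(+$453 billion) × 0.38 / 0.62 ≈ −$278 billion.
The government should cut lump-sum taxes by $278 billion.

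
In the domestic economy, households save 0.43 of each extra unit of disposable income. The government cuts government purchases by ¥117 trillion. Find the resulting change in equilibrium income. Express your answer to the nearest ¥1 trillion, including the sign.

−¥272 trillion

MPC = 1 − MPS = 1 − 0.43 = 0.57.
Expenditure multiplier = 1/(1 − MPC) = 1/(1 − 0.57) = 1/0.43 ≈ 2.326.
ΔY = k × ΔG = (−¥117 trillion) / 0.43 ≈ −¥272 trillion.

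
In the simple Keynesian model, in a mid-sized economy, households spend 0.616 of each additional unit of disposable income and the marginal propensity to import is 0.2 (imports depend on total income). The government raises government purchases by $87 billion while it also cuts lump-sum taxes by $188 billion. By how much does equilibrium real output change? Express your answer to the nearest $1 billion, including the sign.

+$347 billion

Expenditure multiplier = 1/(1 − c + m) = 1/(1 − 0.616 + 0.2) = 1/0.584 ≈ 1.712.
ΔG contributes k·ΔG = (+$87 billion) / 0.584 ≈ +$149 billion.
ΔT of −$188 billion changes first-round spending by −c·ΔT = +$115.808 billion, contributing k·(−c·ΔT) = (+$115.808 billion) / 0.584 ≈ +$198.3 billion.
Net ΔY = k(ΔG − c·ΔT) = (+$202.808 billion) / 0.584 ≈ +$347 billion.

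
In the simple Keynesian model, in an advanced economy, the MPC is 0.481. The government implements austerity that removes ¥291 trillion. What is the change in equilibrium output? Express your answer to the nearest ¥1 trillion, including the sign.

Expenditure multiplier = 1/(1 − MPC) = 1/(1 − 0.481) = 1/0.519 ≈ 1.927.
ΔY = k × ΔG = (−¥291 trillion) / 0.519 ≈ −¥561 trillion.

−¥561 trillion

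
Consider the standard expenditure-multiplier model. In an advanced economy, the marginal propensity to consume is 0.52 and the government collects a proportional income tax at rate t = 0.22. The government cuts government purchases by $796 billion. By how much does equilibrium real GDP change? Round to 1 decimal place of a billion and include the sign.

−$1,339.2 billion

Expenditure multiplier = 1/(1 − c(1−t)) = 1/(1 − 0.52×0.78) = 1/0.5944 ≈ 1.682.
ΔY = k × ΔG = (−$796 billion) / 0.5944 ≈ −$1,339.2 billion.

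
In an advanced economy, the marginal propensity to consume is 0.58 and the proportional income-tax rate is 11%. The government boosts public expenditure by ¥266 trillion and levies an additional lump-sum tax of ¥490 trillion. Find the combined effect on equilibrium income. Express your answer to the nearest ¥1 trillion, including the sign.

−¥38 trillion

Expenditure multiplier = 1/(1 − c(1−t)) = 1/(1 − 0.58×0.89) = 1/0.4838 ≈ 2.067.
ΔG contributes k·ΔG = (+¥266 trillion) / 0.4838 ≈ +¥549.8 trillion.
ΔT of +¥490 trillion changes first-round spending by −c·ΔT = −¥284.2 trillion, contributing k·(−c·ΔT) = (−¥284.2 trillion) / 0.4838 ≈ −¥587.4 trillion.
Net ΔY = k(ΔG − c·ΔT) = (−¥18.2 trillion) / 0.4838 ≈ −¥38 trillion.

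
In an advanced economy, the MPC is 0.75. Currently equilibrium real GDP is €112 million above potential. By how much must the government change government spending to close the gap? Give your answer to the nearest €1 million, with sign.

−€28 million

Spending multiplier = 1/(1 − MPC) = 1/(1 − 0.75) = 1/0.25 = 4.
Need ΔY = −€112 million, so ΔG = ΔY/k = (−€112 million) × 0.25 = −€28 million.
The government should cut government spending by €28 million.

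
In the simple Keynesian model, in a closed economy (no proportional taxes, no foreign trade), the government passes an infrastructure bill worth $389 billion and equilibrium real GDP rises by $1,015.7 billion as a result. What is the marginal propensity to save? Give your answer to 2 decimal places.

Implied spending multiplier k = ΔY/ΔG = 1,015.7/389 ≈ 2.6111.
Since k = 1/(1 − MPC), MPC = 1 − 1/k = 1 − ΔG/ΔY = 1 − 389/1,015.7 ≈ 0.62.
MPS = 1 − MPC = 0.38.

0.38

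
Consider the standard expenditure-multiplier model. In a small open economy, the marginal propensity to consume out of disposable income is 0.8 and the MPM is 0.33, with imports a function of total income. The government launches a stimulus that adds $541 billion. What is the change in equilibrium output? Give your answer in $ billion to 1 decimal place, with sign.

Spending multiplier = 1/(1 − c + m) = 1/(1 − 0.8 + 0.33) = 1/0.53 ≈ 1.887.
ΔY = k × ΔG = (+$541 billion) / 0.53 ≈ +$1,020.8 billion.

+$1,020.8 billion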